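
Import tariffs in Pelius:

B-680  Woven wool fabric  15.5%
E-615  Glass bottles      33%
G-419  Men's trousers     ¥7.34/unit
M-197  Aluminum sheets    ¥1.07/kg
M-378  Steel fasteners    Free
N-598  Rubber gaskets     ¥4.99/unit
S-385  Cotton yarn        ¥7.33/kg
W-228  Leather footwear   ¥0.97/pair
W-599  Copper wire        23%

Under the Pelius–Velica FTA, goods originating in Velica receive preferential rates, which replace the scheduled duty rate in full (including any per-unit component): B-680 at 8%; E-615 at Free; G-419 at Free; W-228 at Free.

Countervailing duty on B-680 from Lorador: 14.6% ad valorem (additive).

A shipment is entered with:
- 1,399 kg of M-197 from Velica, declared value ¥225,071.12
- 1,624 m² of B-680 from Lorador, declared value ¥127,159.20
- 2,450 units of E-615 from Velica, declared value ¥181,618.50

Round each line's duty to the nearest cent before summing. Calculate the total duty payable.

¥39,771.85

Line 1 (M-197, Velica, 1,399 kg, ¥225,071.12):
Base rate for M-197 is ¥1.07/kg.
Origin Velica is the FTA partner but M-197 is not on the preference list; base rate stands.
Duty = 1,399 × ¥1.07 = ¥1,496.93.
Line 2 (B-680, Lorador, 1,624 m², ¥127,159.20):
Base rate for B-680 is 15.5%.
B-680 has an FTA preferential rate, but origin Lorador is not Velica; base rate stands.
Additional duty on B-680 from Lorador: +14.6%. Applied ad valorem rate: 15.5% + 14.6% = 30.1%.
Duty = ¥127,159.20 × 30.1% = ¥38,274.92.
Line 3 (E-615, Velica, 2,450 units, ¥181,618.50):
Base rate for E-615 is 33%.
Origin Velica qualifies under the Pelius–Velica agreement and E-615 is covered: preferential rate Free applies instead.
Duty = ¥181,618.50 × 0% = ¥0.00.
Total = ¥1,496.93 + ¥38,274.92 + ¥0.00 = ¥39,771.85.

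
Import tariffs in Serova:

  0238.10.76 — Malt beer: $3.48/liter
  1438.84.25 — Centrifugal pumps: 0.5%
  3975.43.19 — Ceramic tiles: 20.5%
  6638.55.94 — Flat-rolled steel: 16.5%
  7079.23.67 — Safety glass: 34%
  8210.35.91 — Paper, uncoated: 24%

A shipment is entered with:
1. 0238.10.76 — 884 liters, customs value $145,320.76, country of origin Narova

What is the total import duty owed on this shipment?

$3,076.32

Line 1 (0238.10.76, Narova, 884 liters, $145,320.76):
Base rate for 0238.10.76 is $3.48/liter.
Duty = 884 × $3.48 = $3,076.32.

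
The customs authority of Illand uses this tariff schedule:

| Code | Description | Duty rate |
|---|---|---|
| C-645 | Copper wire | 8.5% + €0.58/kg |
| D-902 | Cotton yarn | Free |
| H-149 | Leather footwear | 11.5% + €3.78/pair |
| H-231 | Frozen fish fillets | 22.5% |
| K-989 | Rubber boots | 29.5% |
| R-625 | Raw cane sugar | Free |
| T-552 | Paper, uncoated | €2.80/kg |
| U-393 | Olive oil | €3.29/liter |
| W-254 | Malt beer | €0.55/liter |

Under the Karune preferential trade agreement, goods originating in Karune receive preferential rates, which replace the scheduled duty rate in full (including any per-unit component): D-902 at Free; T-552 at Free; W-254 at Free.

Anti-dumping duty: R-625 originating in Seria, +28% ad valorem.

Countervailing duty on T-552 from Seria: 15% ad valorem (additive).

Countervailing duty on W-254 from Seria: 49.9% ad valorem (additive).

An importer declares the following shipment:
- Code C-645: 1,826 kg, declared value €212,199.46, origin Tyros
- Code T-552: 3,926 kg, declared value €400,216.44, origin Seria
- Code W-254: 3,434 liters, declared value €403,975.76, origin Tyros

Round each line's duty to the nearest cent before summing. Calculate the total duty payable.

€92,010.00

Line 1 (C-645, Tyros, 1,826 kg, €212,199.46):
Base rate for C-645 is 8.5% + €0.58/kg.
Duty = €212,199.46 × 8.5% + 1,826 × €0.58 = €19,096.03.
Line 2 (T-552, Seria, 3,926 kg, €400,216.44):
Base rate for T-552 is €2.80/kg.
T-552 has an FTA preferential rate, but origin Seria is not Karune; base rate stands.
Additional duty on T-552 from Seria: +15% ad valorem. Applied ad valorem rate = 15%.
Duty = €400,216.44 × 15% + 3,926 × €2.80 = €71,025.27.
Line 3 (W-254, Tyros, 3,434 liters, €403,975.76):
Base rate for W-254 is €0.55/liter.
W-254 has an FTA preferential rate, but origin Tyros is not Karune; base rate stands.
The additional-duty order on W-254 targets Seria, not Tyros; it does not apply.
Duty = 3,434 × €0.55 = €1,888.70.
Total = €19,096.03 + €71,025.27 + €1,888.70 = €92,010.00.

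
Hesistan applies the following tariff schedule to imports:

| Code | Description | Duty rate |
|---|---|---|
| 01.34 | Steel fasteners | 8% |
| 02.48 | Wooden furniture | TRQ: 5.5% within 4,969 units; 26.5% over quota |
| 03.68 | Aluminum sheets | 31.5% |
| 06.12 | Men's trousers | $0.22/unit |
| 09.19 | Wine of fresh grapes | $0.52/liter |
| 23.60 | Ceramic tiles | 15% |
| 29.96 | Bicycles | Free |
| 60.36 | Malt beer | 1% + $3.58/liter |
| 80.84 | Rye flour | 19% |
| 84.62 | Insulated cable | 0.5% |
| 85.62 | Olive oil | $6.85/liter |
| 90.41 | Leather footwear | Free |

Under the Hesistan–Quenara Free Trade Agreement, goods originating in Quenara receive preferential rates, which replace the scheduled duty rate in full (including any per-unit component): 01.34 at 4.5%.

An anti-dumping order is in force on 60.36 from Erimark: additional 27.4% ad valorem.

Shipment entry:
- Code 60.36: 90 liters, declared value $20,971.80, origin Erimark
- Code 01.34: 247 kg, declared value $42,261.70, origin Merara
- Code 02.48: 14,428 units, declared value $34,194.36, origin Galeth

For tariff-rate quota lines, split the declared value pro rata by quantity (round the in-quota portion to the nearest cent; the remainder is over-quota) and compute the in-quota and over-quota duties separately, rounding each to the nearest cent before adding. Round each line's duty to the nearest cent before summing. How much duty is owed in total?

$16,247.56

Line 1 (60.36, Erimark, 90 liters, $20,971.80):
Base rate for 60.36 is 1% + $3.58/liter.
Additional duty on 60.36 from Erimark: +27.4%. Applied ad valorem rate: 1% + 27.4% = 28.4%.
Duty = $20,971.80 × 28.4% + 90 × $3.58 = $6,278.19.
Line 2 (01.34, Merara, 247 kg, $42,261.70):
Base rate for 01.34 is 8%.
01.34 has an FTA preferential rate, but origin Merara is not Quenara; base rate stands.
Duty = $42,261.70 × 8% = $3,380.94.
Line 3 (02.48, Galeth, 14,428 units, $34,194.36):
Code 02.48 is under a tariff-rate quota (threshold 4,969 units). In-quota: 4,969 units at 5.5%; over-quota: 9,459 units at 26.5%.
Pro-rata value split: in-quota = $34,194.36 × 4,969/14,428 = $11,776.53; over-quota = $34,194.36 − $11,776.53 = $22,417.83.
In-quota duty = $11,776.53 × 5.5% = $647.71. Over-quota duty = $22,417.83 × 26.5% = $5,940.72.
Line duty = $647.71 + $5,940.72 = $6,588.43.
Total = $6,278.19 + $3,380.94 + $6,588.43 = $16,247.56.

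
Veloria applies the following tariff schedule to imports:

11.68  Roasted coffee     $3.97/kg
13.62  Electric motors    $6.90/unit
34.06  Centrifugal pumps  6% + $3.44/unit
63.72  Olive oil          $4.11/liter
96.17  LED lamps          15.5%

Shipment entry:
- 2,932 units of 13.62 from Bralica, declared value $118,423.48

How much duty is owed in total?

Line 1 (13.62, Bralica, 2,932 units, $118,423.48):
Base rate for 13.62 is $6.90/unit.
Duty = 2,932 × $6.90 = $20,230.80.

$20,230.80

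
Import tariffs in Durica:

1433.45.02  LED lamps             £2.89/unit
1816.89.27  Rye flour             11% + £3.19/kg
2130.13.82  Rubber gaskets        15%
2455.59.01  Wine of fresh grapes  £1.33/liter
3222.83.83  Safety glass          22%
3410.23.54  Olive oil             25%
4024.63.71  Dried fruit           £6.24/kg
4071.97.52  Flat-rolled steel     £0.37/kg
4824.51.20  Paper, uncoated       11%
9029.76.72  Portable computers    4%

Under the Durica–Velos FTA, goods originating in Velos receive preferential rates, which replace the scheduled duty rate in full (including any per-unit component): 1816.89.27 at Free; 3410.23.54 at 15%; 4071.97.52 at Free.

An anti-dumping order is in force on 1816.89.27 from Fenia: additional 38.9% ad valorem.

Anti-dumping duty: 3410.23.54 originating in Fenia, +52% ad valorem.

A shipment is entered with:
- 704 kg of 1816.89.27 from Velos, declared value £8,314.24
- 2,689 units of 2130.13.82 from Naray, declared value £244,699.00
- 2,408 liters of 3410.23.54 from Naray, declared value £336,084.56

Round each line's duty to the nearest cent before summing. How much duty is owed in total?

Line 1 (1816.89.27, Velos, 704 kg, £8,314.24):
Base rate for 1816.89.27 is 11% + £3.19/kg.
Origin Velos qualifies under the Durica–Velos agreement and 1816.89.27 is covered: preferential rate Free applies instead.
The additional-duty order on 1816.89.27 targets Fenia, not Velos; it does not apply.
Duty = £8,314.24 × 0% = £0.00.
Line 2 (2130.13.82, Naray, 2,689 units, £244,699.00):
Base rate for 2130.13.82 is 15%.
Duty = £244,699.00 × 15% = £36,704.85.
Line 3 (3410.23.54, Naray, 2,408 liters, £336,084.56):
Base rate for 3410.23.54 is 25%.
3410.23.54 has an FTA preferential rate, but origin Naray is not Velos; base rate stands.
The additional-duty order on 3410.23.54 targets Fenia, not Naray; it does not apply.
Duty = £336,084.56 × 25% = £84,021.14.
Total = £0.00 + £36,704.85 + £84,021.14 = £120,725.99.

£120,725.99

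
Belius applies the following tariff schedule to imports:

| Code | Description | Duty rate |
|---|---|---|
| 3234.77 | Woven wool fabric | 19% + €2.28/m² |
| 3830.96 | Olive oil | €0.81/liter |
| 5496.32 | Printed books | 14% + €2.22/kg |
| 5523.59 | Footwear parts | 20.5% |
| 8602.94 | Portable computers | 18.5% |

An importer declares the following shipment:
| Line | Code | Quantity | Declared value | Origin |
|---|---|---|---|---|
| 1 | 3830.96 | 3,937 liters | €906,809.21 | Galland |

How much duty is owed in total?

Line 1 (3830.96, Galland, 3,937 liters, €906,809.21):
Base rate for 3830.96 is €0.81/liter.
Duty = 3,937 × €0.81 = €3,188.97.

€3,188.97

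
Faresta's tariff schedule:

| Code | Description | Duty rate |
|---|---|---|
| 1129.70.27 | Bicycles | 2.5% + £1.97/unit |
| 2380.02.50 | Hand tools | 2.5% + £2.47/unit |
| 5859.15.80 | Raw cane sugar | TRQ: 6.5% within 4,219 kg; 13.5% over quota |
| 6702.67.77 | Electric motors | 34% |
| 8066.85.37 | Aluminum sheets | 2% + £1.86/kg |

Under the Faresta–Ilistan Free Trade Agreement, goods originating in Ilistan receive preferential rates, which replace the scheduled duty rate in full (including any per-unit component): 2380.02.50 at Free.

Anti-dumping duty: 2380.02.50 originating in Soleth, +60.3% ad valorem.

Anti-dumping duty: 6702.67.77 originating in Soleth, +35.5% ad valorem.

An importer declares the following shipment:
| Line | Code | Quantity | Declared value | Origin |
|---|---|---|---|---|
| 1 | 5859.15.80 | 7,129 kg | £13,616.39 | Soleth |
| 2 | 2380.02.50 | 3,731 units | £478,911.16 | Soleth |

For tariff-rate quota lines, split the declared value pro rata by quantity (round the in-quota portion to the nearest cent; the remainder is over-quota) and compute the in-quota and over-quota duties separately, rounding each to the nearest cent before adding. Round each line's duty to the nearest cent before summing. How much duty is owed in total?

Line 1 (5859.15.80, Soleth, 7,129 kg, £13,616.39):
Code 5859.15.80 is under a tariff-rate quota (threshold 4,219 kg). In-quota: 4,219 kg at 6.5%; over-quota: 2,910 kg at 13.5%.
Pro-rata value split: in-quota = £13,616.39 × 4,219/7,129 = £8,058.29; over-quota = £13,616.39 − £8,058.29 = £5,558.10.
In-quota duty = £8,058.29 × 6.5% = £523.79. Over-quota duty = £5,558.10 × 13.5% = £750.34.
Line duty = £523.79 + £750.34 = £1,274.13.
Line 2 (2380.02.50, Soleth, 3,731 units, £478,911.16):
Base rate for 2380.02.50 is 2.5% + £2.47/unit.
2380.02.50 has an FTA preferential rate, but origin Soleth is not Ilistan; base rate stands.
Additional duty on 2380.02.50 from Soleth: +60.3%. Applied ad valorem rate: 2.5% + 60.3% = 62.8%.
Duty = £478,911.16 × 62.8% + 3,731 × £2.47 = £309,971.78.
Total = £1,274.13 + £309,971.78 = £311,245.91.

£311,245.91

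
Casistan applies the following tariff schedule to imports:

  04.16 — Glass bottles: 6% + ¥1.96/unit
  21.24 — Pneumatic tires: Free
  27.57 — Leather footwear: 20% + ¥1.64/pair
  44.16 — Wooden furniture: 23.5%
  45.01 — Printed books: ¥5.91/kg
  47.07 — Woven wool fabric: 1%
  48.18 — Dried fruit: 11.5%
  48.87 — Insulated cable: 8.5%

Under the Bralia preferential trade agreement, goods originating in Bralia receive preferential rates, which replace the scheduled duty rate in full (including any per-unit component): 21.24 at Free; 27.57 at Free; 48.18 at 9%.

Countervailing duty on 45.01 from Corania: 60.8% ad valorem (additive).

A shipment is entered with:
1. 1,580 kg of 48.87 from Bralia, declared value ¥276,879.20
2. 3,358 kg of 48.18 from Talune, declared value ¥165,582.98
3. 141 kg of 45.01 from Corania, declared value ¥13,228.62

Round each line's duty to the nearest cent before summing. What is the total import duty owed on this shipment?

Line 1 (48.87, Bralia, 1,580 kg, ¥276,879.20):
Base rate for 48.87 is 8.5%.
Origin Bralia is the FTA partner but 48.87 is not on the preference list; base rate stands.
Duty = ¥276,879.20 × 8.5% = ¥23,534.73.
Line 2 (48.18, Talune, 3,358 kg, ¥165,582.98):
Base rate for 48.18 is 11.5%.
48.18 has an FTA preferential rate, but origin Talune is not Bralia; base rate stands.
Duty = ¥165,582.98 × 11.5% = ¥19,042.04.
Line 3 (45.01, Corania, 141 kg, ¥13,228.62):
Base rate for 45.01 is ¥5.91/kg.
Additional duty on 45.01 from Corania: +60.8% ad valorem. Applied ad valorem rate = 60.8%.
Duty = ¥13,228.62 × 60.8% + 141 × ¥5.91 = ¥8,876.31.
Total = ¥23,534.73 + ¥19,042.04 + ¥8,876.31 = ¥51,453.08.

¥51,453.08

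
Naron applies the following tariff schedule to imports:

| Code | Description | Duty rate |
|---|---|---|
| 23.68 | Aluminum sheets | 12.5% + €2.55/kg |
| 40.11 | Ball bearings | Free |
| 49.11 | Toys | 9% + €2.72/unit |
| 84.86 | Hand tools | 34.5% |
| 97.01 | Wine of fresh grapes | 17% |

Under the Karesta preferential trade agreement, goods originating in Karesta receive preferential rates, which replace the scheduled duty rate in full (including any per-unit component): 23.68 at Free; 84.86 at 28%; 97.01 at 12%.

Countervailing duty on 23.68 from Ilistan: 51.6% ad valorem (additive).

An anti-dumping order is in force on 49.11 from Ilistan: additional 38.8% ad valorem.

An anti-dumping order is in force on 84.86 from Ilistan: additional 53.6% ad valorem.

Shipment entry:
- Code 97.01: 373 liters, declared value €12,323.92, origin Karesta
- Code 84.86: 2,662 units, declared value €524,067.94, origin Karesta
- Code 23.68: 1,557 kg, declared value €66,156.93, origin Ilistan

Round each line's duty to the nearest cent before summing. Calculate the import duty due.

€194,594.83

Line 1 (97.01, Karesta, 373 liters, €12,323.92):
Base rate for 97.01 is 17%.
Origin Karesta qualifies under the Naron–Karesta agreement and 97.01 is covered: preferential rate 12% applies instead.
Duty = €12,323.92 × 12% = €1,478.87.
Line 2 (84.86, Karesta, 2,662 units, €524,067.94):
Base rate for 84.86 is 34.5%.
Origin Karesta qualifies under the Naron–Karesta agreement and 84.86 is covered: preferential rate 28% applies instead.
The additional-duty order on 84.86 targets Ilistan, not Karesta; it does not apply.
Duty = €524,067.94 × 28% = €146,739.02.
Line 3 (23.68, Ilistan, 1,557 kg, €66,156.93):
Base rate for 23.68 is 12.5% + €2.55/kg.
23.68 has an FTA preferential rate, but origin Ilistan is not Karesta; base rate stands.
Additional duty on 23.68 from Ilistan: +51.6%. Applied ad valorem rate: 12.5% + 51.6% = 64.1%.
Duty = €66,156.93 × 64.1% + 1,557 × €2.55 = €46,376.94.
Total = €1,478.87 + €146,739.02 + €46,376.94 = €194,594.83.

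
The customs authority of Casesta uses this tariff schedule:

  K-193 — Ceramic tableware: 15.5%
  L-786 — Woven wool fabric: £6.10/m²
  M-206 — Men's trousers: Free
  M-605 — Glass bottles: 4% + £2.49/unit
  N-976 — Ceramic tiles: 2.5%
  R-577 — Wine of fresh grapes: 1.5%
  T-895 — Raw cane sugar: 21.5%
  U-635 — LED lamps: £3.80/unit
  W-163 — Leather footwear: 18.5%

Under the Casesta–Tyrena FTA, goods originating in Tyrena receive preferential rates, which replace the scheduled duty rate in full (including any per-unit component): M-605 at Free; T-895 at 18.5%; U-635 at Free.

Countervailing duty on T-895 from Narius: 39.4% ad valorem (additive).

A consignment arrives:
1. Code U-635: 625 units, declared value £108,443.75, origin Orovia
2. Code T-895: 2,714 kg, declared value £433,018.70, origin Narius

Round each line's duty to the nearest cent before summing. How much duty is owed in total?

£266,083.39

Line 1 (U-635, Orovia, 625 units, £108,443.75):
Base rate for U-635 is £3.80/unit.
U-635 has an FTA preferential rate, but origin Orovia is not Tyrena; base rate stands.
Duty = 625 × £3.80 = £2,375.00.
Line 2 (T-895, Narius, 2,714 kg, £433,018.70):
Base rate for T-895 is 21.5%.
T-895 has an FTA preferential rate, but origin Narius is not Tyrena; base rate stands.
Additional duty on T-895 from Narius: +39.4%. Applied ad valorem rate: 21.5% + 39.4% = 60.9%.
Duty = £433,018.70 × 60.9% = £263,708.39.
Total = £2,375.00 + £263,708.39 = £266,083.39.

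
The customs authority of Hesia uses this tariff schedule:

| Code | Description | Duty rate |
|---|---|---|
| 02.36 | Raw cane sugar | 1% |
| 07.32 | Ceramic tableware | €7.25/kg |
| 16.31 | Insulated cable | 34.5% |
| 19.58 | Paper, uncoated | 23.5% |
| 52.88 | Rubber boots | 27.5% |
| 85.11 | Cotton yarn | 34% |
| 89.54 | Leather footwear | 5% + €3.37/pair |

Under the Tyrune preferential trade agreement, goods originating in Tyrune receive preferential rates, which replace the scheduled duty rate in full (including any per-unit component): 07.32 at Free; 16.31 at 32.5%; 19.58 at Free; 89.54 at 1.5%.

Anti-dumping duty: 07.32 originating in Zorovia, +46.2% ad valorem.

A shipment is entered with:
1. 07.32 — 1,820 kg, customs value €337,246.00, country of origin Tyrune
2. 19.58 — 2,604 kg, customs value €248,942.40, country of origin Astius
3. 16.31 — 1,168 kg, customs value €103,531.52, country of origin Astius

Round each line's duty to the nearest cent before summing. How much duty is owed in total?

Line 1 (07.32, Tyrune, 1,820 kg, €337,246.00):
Base rate for 07.32 is €7.25/kg.
Origin Tyrune qualifies under the Hesia–Tyrune agreement and 07.32 is covered: preferential rate Free applies instead.
The additional-duty order on 07.32 targets Zorovia, not Tyrune; it does not apply.
Duty = €337,246.00 × 0% = €0.00.
Line 2 (19.58, Astius, 2,604 kg, €248,942.40):
Base rate for 19.58 is 23.5%.
19.58 has an FTA preferential rate, but origin Astius is not Tyrune; base rate stands.
Duty = €248,942.40 × 23.5% = €58,501.46.
Line 3 (16.31, Astius, 1,168 kg, €103,531.52):
Base rate for 16.31 is 34.5%.
16.31 has an FTA preferential rate, but origin Astius is not Tyrune; base rate stands.
Duty = €103,531.52 × 34.5% = €35,718.37.
Total = €0.00 + €58,501.46 + €35,718.37 = €94,219.83.

€94,219.83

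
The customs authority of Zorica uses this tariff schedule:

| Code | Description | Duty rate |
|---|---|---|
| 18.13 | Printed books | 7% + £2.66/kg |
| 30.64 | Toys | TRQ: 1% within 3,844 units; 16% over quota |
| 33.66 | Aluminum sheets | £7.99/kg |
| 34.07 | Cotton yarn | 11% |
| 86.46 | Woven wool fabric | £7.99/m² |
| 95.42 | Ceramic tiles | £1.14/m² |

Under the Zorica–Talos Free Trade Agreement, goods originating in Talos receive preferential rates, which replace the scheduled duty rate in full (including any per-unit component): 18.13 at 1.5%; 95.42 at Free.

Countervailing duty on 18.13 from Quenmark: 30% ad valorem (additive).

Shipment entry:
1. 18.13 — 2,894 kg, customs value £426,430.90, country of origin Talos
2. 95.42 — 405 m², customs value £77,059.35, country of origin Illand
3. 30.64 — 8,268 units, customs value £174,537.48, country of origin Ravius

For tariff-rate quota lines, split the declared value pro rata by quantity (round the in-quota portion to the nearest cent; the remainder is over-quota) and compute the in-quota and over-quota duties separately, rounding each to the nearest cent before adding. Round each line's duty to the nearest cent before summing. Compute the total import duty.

Line 1 (18.13, Talos, 2,894 kg, £426,430.90):
Base rate for 18.13 is 7% + £2.66/kg.
Origin Talos qualifies under the Zorica–Talos agreement and 18.13 is covered: preferential rate 1.5% applies instead.
The additional-duty order on 18.13 targets Quenmark, not Talos; it does not apply.
Duty = £426,430.90 × 1.5% = £6,396.46.
Line 2 (95.42, Illand, 405 m², £77,059.35):
Base rate for 95.42 is £1.14/m².
95.42 has an FTA preferential rate, but origin Illand is not Talos; base rate stands.
Duty = 405 × £1.14 = £461.70.
Line 3 (30.64, Ravius, 8,268 units, £174,537.48):
Code 30.64 is under a tariff-rate quota (threshold 3,844 units). In-quota: 3,844 units at 1%; over-quota: 4,424 units at 16%.
Pro-rata value split: in-quota = £174,537.48 × 3,844/8,268 = £81,146.84; over-quota = £174,537.48 − £81,146.84 = £93,390.64.
In-quota duty = £81,146.84 × 1% = £811.47. Over-quota duty = £93,390.64 × 16% = £14,942.50.
Line duty = £811.47 + £14,942.50 = £15,753.97.
Total = £6,396.46 + £461.70 + £15,753.97 = £22,612.13.

£22,612.13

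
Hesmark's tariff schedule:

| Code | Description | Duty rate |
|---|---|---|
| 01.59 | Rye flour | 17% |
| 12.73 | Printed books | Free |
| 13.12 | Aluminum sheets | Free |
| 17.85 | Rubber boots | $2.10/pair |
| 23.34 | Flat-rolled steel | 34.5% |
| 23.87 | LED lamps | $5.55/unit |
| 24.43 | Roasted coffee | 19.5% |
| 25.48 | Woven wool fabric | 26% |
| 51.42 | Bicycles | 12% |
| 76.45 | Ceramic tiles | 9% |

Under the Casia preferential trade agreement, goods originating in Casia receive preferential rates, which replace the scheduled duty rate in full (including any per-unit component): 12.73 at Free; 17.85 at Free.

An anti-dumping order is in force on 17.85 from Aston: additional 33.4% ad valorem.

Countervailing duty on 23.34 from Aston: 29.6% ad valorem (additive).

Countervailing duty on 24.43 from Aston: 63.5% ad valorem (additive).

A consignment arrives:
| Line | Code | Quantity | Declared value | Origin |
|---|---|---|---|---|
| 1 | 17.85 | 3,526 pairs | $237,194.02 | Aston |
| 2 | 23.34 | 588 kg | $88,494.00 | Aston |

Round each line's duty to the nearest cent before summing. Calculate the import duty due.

$143,352.05

Line 1 (17.85, Aston, 3,526 pairs, $237,194.02):
Base rate for 17.85 is $2.10/pair.
17.85 has an FTA preferential rate, but origin Aston is not Casia; base rate stands.
Additional duty on 17.85 from Aston: +33.4% ad valorem. Applied ad valorem rate = 33.4%.
Duty = $237,194.02 × 33.4% + 3,526 × $2.10 = $86,627.40.
Line 2 (23.34, Aston, 588 kg, $88,494.00):
Base rate for 23.34 is 34.5%.
Additional duty on 23.34 from Aston: +29.6%. Applied ad valorem rate: 34.5% + 29.6% = 64.1%.
Duty = $88,494.00 × 64.1% = $56,724.65.
Total = $86,627.40 + $56,724.65 = $143,352.05.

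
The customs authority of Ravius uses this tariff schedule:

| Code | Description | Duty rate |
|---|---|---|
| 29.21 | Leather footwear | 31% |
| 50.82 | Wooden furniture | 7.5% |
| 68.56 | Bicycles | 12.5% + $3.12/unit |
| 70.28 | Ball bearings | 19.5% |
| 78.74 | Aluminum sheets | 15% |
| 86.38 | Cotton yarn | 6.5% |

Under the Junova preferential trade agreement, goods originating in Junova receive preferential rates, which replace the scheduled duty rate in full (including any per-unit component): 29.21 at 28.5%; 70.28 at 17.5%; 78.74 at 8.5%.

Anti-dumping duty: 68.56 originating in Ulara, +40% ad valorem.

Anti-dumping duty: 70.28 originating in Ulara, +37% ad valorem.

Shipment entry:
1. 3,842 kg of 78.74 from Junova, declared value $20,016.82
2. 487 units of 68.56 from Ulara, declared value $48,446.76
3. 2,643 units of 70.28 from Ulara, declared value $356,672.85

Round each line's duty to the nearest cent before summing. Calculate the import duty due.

Line 1 (78.74, Junova, 3,842 kg, $20,016.82):
Base rate for 78.74 is 15%.
Origin Junova qualifies under the Ravius–Junova agreement and 78.74 is covered: preferential rate 8.5% applies instead.
Duty = $20,016.82 × 8.5% = $1,701.43.
Line 2 (68.56, Ulara, 487 units, $48,446.76):
Base rate for 68.56 is 12.5% + $3.12/unit.
Additional duty on 68.56 from Ulara: +40%. Applied ad valorem rate: 12.5% + 40% = 52.5%.
Duty = $48,446.76 × 52.5% + 487 × $3.12 = $26,953.99.
Line 3 (70.28, Ulara, 2,643 units, $356,672.85):
Base rate for 70.28 is 19.5%.
70.28 has an FTA preferential rate, but origin Ulara is not Junova; base rate stands.
Additional duty on 70.28 from Ulara: +37%. Applied ad valorem rate: 19.5% + 37% = 56.5%.
Duty = $356,672.85 × 56.5% = $201,520.16.
Total = $1,701.43 + $26,953.99 + $201,520.16 = $230,175.58.

$230,175.58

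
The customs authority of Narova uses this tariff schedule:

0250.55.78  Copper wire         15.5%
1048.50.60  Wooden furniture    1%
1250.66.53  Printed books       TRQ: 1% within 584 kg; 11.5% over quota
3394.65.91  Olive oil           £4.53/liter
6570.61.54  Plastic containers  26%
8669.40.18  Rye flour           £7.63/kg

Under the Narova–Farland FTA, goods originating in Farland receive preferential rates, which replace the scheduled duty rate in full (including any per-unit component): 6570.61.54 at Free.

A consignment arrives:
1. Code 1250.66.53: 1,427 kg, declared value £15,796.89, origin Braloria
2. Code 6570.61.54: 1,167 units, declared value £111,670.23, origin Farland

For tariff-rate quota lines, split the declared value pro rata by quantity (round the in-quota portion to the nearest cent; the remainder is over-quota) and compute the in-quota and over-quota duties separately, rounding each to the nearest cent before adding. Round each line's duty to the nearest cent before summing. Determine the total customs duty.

£1,137.83

Line 1 (1250.66.53, Braloria, 1,427 kg, £15,796.89):
Code 1250.66.53 is under a tariff-rate quota (threshold 584 kg). In-quota: 584 kg at 1%; over-quota: 843 kg at 11.5%.
Pro-rata value split: in-quota = £15,796.89 × 584/1,427 = £6,464.88; over-quota = £15,796.89 − £6,464.88 = £9,332.01.
In-quota duty = £6,464.88 × 1% = £64.65. Over-quota duty = £9,332.01 × 11.5% = £1,073.18.
Line duty = £64.65 + £1,073.18 = £1,137.83.
Line 2 (6570.61.54, Farland, 1,167 units, £111,670.23):
Base rate for 6570.61.54 is 26%.
Origin Farland qualifies under the Narova–Farland agreement and 6570.61.54 is covered: preferential rate Free applies instead.
Duty = £111,670.23 × 0% = £0.00.
Total = £1,137.83 + £0.00 = £1,137.83.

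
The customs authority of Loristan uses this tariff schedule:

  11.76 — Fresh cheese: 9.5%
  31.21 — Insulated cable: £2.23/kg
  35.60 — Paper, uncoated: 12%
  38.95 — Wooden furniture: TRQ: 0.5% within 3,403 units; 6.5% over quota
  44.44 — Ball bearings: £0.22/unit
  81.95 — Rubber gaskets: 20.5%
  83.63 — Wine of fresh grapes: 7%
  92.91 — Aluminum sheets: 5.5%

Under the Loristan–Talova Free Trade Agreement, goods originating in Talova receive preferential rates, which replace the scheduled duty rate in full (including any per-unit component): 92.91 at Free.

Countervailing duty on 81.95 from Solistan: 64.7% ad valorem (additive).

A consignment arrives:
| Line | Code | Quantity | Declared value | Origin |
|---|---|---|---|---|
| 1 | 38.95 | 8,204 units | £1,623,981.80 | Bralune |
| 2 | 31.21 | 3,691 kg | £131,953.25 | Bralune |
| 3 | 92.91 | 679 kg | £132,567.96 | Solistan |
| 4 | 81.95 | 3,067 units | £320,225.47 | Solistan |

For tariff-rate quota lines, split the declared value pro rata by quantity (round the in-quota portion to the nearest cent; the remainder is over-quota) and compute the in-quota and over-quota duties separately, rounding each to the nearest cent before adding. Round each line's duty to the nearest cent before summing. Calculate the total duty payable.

Line 1 (38.95, Bralune, 8,204 units, £1,623,981.80):
Code 38.95 is under a tariff-rate quota (threshold 3,403 units). In-quota: 3,403 units at 0.5%; over-quota: 4,801 units at 6.5%.
Pro-rata value split: in-quota = £1,623,981.80 × 3,403/8,204 = £673,623.85; over-quota = £1,623,981.80 − £673,623.85 = £950,357.95.
In-quota duty = £673,623.85 × 0.5% = £3,368.12. Over-quota duty = £950,357.95 × 6.5% = £61,773.27.
Line duty = £3,368.12 + £61,773.27 = £65,141.39.
Line 2 (31.21, Bralune, 3,691 kg, £131,953.25):
Base rate for 31.21 is £2.23/kg.
Duty = 3,691 × £2.23 = £8,230.93.
Line 3 (92.91, Solistan, 679 kg, £132,567.96):
Base rate for 92.91 is 5.5%.
92.91 has an FTA preferential rate, but origin Solistan is not Talova; base rate stands.
Duty = £132,567.96 × 5.5% = £7,291.24.
Line 4 (81.95, Solistan, 3,067 units, £320,225.47):
Base rate for 81.95 is 20.5%.
Additional duty on 81.95 from Solistan: +64.7%. Applied ad valorem rate: 20.5% + 64.7% = 85.2%.
Duty = £320,225.47 × 85.2% = £272,832.10.
Total = £65,141.39 + £8,230.93 + £7,291.24 + £272,832.10 = £353,495.66.

£353,495.66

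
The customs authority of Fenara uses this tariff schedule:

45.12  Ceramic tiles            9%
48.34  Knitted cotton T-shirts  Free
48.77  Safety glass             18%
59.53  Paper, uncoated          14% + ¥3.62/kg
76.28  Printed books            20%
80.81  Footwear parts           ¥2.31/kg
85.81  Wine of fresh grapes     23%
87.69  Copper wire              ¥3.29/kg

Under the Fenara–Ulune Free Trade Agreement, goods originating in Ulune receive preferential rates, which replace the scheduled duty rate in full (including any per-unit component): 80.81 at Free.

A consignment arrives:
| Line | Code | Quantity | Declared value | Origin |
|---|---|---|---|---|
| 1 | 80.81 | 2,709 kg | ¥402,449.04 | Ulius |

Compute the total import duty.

Line 1 (80.81, Ulius, 2,709 kg, ¥402,449.04):
Base rate for 80.81 is ¥2.31/kg.
80.81 has an FTA preferential rate, but origin Ulius is not Ulune; base rate stands.
Duty = 2,709 × ¥2.31 = ¥6,257.79.

¥6,257.79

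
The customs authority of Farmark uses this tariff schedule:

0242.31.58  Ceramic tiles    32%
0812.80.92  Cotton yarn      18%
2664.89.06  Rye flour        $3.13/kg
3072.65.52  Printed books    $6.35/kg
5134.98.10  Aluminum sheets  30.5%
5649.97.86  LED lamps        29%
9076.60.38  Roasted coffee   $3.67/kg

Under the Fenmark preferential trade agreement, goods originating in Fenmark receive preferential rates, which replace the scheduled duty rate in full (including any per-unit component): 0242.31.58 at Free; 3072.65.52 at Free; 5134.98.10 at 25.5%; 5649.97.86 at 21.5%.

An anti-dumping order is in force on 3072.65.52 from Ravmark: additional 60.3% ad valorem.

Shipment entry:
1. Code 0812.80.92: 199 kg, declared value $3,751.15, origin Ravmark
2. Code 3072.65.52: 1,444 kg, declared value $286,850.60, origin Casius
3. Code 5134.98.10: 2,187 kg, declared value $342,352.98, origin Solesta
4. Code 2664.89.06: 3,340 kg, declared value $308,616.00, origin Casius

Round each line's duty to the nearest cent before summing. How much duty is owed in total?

$124,716.47

Line 1 (0812.80.92, Ravmark, 199 kg, $3,751.15):
Base rate for 0812.80.92 is 18%.
Duty = $3,751.15 × 18% = $675.21.
Line 2 (3072.65.52, Casius, 1,444 kg, $286,850.60):
Base rate for 3072.65.52 is $6.35/kg.
3072.65.52 has an FTA preferential rate, but origin Casius is not Fenmark; base rate stands.
The additional-duty order on 3072.65.52 targets Ravmark, not Casius; it does not apply.
Duty = 1,444 × $6.35 = $9,169.40.
Line 3 (5134.98.10, Solesta, 2,187 kg, $342,352.98):
Base rate for 5134.98.10 is 30.5%.
5134.98.10 has an FTA preferential rate, but origin Solesta is not Fenmark; base rate stands.
Duty = $342,352.98 × 30.5% = $104,417.66.
Line 4 (2664.89.06, Casius, 3,340 kg, $308,616.00):
Base rate for 2664.89.06 is $3.13/kg.
Duty = 3,340 × $3.13 = $10,454.20.
Total = $675.21 + $9,169.40 + $104,417.66 + $10,454.20 = $124,716.47.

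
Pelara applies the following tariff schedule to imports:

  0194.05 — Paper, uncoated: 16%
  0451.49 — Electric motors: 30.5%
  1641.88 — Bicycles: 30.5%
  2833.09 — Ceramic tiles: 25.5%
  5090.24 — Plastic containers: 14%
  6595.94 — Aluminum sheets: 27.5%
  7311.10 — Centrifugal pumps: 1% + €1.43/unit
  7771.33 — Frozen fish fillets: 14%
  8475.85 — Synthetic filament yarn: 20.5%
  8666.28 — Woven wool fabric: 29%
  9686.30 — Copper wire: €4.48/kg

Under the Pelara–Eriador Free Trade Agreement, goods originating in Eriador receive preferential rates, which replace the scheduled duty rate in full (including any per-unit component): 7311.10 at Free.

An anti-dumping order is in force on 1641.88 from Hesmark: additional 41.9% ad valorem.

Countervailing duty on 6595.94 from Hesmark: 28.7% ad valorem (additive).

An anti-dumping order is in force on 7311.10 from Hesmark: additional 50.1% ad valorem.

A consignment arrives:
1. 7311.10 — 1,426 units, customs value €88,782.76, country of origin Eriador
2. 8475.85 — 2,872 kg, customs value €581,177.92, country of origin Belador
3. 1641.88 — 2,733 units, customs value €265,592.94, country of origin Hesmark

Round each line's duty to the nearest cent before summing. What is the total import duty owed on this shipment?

€311,430.76

Line 1 (7311.10, Eriador, 1,426 units, €88,782.76):
Base rate for 7311.10 is 1% + €1.43/unit.
Origin Eriador qualifies under the Pelara–Eriador agreement and 7311.10 is covered: preferential rate Free applies instead.
The additional-duty order on 7311.10 targets Hesmark, not Eriador; it does not apply.
Duty = €88,782.76 × 0% = €0.00.
Line 2 (8475.85, Belador, 2,872 kg, €581,177.92):
Base rate for 8475.85 is 20.5%.
Duty = €581,177.92 × 20.5% = €119,141.47.
Line 3 (1641.88, Hesmark, 2,733 units, €265,592.94):
Base rate for 1641.88 is 30.5%.
Additional duty on 1641.88 from Hesmark: +41.9%. Applied ad valorem rate: 30.5% + 41.9% = 72.4%.
Duty = €265,592.94 × 72.4% = €192,289.29.
Total = €0.00 + €119,141.47 + €192,289.29 = €311,430.76.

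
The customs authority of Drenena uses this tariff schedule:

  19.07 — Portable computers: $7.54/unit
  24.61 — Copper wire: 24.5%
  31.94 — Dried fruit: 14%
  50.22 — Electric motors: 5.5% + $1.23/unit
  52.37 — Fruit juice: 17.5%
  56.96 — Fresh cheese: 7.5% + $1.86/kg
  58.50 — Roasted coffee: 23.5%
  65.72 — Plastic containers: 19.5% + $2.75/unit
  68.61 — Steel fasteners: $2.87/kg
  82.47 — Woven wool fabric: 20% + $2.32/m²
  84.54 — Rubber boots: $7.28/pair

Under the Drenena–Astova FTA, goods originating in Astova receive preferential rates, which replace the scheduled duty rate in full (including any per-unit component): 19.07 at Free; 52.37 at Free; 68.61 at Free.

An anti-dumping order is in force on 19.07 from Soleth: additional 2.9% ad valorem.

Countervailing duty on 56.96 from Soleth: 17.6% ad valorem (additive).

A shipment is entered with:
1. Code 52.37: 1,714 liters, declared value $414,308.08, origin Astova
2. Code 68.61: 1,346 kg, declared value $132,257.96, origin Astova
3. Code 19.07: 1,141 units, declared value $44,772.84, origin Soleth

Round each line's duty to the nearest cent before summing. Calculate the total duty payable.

$9,901.55

Line 1 (52.37, Astova, 1,714 liters, $414,308.08):
Base rate for 52.37 is 17.5%.
Origin Astova qualifies under the Drenena–Astova agreement and 52.37 is covered: preferential rate Free applies instead.
Duty = $414,308.08 × 0% = $0.00.
Line 2 (68.61, Astova, 1,346 kg, $132,257.96):
Base rate for 68.61 is $2.87/kg.
Origin Astova qualifies under the Drenena–Astova agreement and 68.61 is covered: preferential rate Free applies instead.
Duty = $132,257.96 × 0% = $0.00.
Line 3 (19.07, Soleth, 1,141 units, $44,772.84):
Base rate for 19.07 is $7.54/unit.
19.07 has an FTA preferential rate, but origin Soleth is not Astova; base rate stands.
Additional duty on 19.07 from Soleth: +2.9% ad valorem. Applied ad valorem rate = 2.9%.
Duty = $44,772.84 × 2.9% + 1,141 × $7.54 = $9,901.55.
Total = $0.00 + $0.00 + $9,901.55 = $9,901.55.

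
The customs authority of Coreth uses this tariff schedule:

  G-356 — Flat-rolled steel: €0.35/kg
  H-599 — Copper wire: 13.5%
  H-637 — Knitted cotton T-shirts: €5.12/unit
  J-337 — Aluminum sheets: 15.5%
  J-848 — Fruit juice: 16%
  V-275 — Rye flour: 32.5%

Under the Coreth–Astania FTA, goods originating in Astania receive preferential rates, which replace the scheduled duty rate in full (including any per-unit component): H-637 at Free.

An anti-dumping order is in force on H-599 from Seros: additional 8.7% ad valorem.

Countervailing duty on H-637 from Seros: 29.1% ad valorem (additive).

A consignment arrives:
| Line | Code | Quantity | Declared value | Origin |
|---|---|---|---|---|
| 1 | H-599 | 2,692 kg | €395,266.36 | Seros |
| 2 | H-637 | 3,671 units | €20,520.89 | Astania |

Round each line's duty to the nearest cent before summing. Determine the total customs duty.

Line 1 (H-599, Seros, 2,692 kg, €395,266.36):
Base rate for H-599 is 13.5%.
Additional duty on H-599 from Seros: +8.7%. Applied ad valorem rate: 13.5% + 8.7% = 22.2%.
Duty = €395,266.36 × 22.2% = €87,749.13.
Line 2 (H-637, Astania, 3,671 units, €20,520.89):
Base rate for H-637 is €5.12/unit.
Origin Astania qualifies under the Coreth–Astania agreement and H-637 is covered: preferential rate Free applies instead.
The additional-duty order on H-637 targets Seros, not Astania; it does not apply.
Duty = €20,520.89 × 0% = €0.00.
Total = €87,749.13 + €0.00 = €87,749.13.

€87,749.13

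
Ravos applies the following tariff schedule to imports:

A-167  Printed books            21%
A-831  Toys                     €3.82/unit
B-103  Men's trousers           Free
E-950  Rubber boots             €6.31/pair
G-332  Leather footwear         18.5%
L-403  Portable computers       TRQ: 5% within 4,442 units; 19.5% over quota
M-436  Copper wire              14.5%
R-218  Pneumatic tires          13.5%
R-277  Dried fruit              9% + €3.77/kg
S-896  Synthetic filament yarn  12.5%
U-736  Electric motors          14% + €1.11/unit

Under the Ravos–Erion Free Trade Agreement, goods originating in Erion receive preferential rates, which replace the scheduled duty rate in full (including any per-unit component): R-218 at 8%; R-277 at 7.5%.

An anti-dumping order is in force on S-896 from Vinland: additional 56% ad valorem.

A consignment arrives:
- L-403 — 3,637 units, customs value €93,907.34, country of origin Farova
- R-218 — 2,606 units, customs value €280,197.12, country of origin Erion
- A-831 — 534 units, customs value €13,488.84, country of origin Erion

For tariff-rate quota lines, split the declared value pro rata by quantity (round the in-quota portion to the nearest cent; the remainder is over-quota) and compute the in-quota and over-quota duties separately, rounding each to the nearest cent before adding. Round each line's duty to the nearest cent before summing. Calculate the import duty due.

€29,151.02

Line 1 (L-403, Farova, 3,637 units, €93,907.34):
Code L-403 is under a tariff-rate quota (threshold 4,442 units). Quantity 3,637 units is within the quota, so the in-quota rate 5% applies to the full value.
Duty = €93,907.34 × 5% = €4,695.37.
Line 2 (R-218, Erion, 2,606 units, €280,197.12):
Base rate for R-218 is 13.5%.
Origin Erion qualifies under the Ravos–Erion agreement and R-218 is covered: preferential rate 8% applies instead.
Duty = €280,197.12 × 8% = €22,415.77.
Line 3 (A-831, Erion, 534 units, €13,488.84):
Base rate for A-831 is €3.82/unit.
Origin Erion is the FTA partner but A-831 is not on the preference list; base rate stands.
Duty = 534 × €3.82 = €2,039.88.
Total = €4,695.37 + €22,415.77 + €2,039.88 = €29,151.02.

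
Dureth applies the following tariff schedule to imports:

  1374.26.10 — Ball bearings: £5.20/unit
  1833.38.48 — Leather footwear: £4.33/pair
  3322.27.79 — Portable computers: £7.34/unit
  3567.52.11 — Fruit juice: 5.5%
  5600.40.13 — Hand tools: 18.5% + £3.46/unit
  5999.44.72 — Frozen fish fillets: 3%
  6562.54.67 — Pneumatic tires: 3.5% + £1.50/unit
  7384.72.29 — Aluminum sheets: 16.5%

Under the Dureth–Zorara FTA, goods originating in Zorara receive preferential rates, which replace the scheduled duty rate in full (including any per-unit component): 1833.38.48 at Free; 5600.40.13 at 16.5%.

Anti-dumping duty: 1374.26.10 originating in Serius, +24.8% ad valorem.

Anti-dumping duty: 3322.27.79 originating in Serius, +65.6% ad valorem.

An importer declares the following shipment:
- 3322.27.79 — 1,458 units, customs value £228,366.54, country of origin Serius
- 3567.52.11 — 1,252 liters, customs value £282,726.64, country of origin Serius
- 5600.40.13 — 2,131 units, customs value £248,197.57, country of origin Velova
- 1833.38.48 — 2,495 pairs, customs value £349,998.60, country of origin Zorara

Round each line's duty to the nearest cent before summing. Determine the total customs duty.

Line 1 (3322.27.79, Serius, 1,458 units, £228,366.54):
Base rate for 3322.27.79 is £7.34/unit.
Additional duty on 3322.27.79 from Serius: +65.6% ad valorem. Applied ad valorem rate = 65.6%.
Duty = £228,366.54 × 65.6% + 1,458 × £7.34 = £160,510.17.
Line 2 (3567.52.11, Serius, 1,252 liters, £282,726.64):
Base rate for 3567.52.11 is 5.5%.
Duty = £282,726.64 × 5.5% = £15,549.97.
Line 3 (5600.40.13, Velova, 2,131 units, £248,197.57):
Base rate for 5600.40.13 is 18.5% + £3.46/unit.
5600.40.13 has an FTA preferential rate, but origin Velova is not Zorara; base rate stands.
Duty = £248,197.57 × 18.5% + 2,131 × £3.46 = £53,289.81.
Line 4 (1833.38.48, Zorara, 2,495 pairs, £349,998.60):
Base rate for 1833.38.48 is £4.33/pair.
Origin Zorara qualifies under the Dureth–Zorara agreement and 1833.38.48 is covered: preferential rate Free applies instead.
Duty = £349,998.60 × 0% = £0.00.
Total = £160,510.17 + £15,549.97 + £53,289.81 + £0.00 = £229,349.95.

£229,349.95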